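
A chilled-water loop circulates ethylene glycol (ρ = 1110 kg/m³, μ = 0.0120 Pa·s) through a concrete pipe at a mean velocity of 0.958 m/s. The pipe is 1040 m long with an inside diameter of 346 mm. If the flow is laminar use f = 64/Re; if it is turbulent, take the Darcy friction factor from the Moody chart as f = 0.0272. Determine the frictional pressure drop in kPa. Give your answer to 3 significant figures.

ΔP ≈ 41.6 kPa

Reynolds number Re = ρVD/μ = 1110 · 0.958 · 0.346 / 0.012 = 3.066e+04.
Re > 4000 → turbulent; use the Moody-chart value f = 0.0272.
Darcy-Weisbach: ΔP = f(L/D)(ρV²/2) = 0.0272·(1040/0.346)·(1110·0.958²/2) = 0.0272·3006·509.4 = 4.164e+04 Pa.
ΔP = 4.164e+04 Pa = 41.6 kPa.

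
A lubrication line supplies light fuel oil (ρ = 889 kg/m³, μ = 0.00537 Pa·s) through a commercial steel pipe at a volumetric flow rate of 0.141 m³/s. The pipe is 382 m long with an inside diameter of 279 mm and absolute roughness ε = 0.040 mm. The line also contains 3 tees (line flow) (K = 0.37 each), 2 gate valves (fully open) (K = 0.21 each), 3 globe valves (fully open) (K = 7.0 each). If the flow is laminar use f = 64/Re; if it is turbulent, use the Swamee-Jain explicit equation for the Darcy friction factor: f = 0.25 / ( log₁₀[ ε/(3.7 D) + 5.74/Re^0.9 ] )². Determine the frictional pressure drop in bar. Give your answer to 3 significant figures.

ΔP ≈ 1.13 bar

Cross-sectional area A = πD²/4 = π(0.279)²/4 = 0.06114 m²; mean velocity V = Q/A = 0.141/0.06114 = 2.306 m/s.
Reynolds number Re = ρVD/μ = 889 · 2.306 · 0.279 / 0.00537 = 1.065e+05.
Re > 4000 → turbulent. Relative roughness ε/D = 4e-05/0.279 = 0.000143. Swamee-Jain: f = 0.25/(log₁₀[0.000143/3.7 + 5.74/1.065e+05^0.9])² = 0.25/(log₁₀[3.87e-05 + 0.000171])² = 0.25/(-3.677)² = 0.01849.
Total minor-loss coefficient ΣK = 3·0.37 + 2·0.21 + 3·7 = 22.5.
ΔP = [f·L/D + ΣK]·(ρV²/2) = [0.01849·382/0.279 + 22.5]·(889·2.306²/2) = [25.31 + 22.5]·2364 = 1.131e+05 Pa.
ΔP = 1.131e+05 Pa = 1.13 bar.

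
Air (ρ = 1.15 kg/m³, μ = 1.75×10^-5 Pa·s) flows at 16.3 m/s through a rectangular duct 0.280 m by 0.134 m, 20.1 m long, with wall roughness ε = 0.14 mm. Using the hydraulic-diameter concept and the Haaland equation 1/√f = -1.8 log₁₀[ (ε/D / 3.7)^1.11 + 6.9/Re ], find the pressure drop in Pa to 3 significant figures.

Hydraulic diameter D_h = 4A/P = 4·(0.28·0.134)/(2·(0.28+0.134)) = 0.1501/0.828 = 0.1813 m.
Re = ρVD_h/μ = 1.15·16.3·0.1813/1.75e-05 = 1.942e+05.
ε/D_h = 0.00014/0.1813 = 0.000772; Haaland gives 1/√f = -1.8 log₁₀[8.22e-05+3.55e-05] = 7.072, so f = 0.01999.
ΔP = f(L/D_h)(ρV²/2) = 0.01999·20.1/0.1813·152.8 = 338.7 Pa.

ΔP ≈ 339 Pa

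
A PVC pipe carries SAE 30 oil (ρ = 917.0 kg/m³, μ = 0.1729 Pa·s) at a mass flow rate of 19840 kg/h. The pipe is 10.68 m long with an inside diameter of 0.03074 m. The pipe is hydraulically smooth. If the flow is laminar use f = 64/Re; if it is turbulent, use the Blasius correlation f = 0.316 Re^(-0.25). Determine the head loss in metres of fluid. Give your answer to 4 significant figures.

ṁ = 19840 kg/h = 19840/3600 = 5.511 kg/s.
A = πD²/4 = π(0.03074)²/4 = 0.0007422 m²; mean velocity V = ṁ/(ρA) = 5.511/(917 · 0.0007422) = 8.098 m/s.
Reynolds number Re = ρVD/μ = 917 · 8.098 · 0.03074 / 0.173 = 1320.
Re < 2300 → laminar flow, so f = 64/Re = 64/1320 = 0.04848 (the turbulent correlation is not needed).
Darcy-Weisbach: ΔP = f(L/D)(ρV²/2) = 0.04848·(10.68/0.03074)·(917·8.098²/2) = 0.04848·347.4·3.007e+04 = 5.064e+05 Pa.
Head loss h_f = ΔP/(ρg) = 5.064e+05/(917·9.81) = 56.29 m.

h_f ≈ 56.29 m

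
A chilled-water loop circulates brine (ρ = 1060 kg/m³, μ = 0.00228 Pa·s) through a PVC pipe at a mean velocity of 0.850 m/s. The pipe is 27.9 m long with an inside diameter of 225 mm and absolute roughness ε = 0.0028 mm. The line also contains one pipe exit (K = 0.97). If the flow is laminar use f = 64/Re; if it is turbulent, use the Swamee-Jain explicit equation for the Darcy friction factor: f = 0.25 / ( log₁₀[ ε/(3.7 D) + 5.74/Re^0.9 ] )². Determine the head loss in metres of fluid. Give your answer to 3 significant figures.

Reynolds number Re = ρVD/μ = 1060 · 0.85 · 0.225 / 0.00228 = 8.891e+04.
Re > 4000 → turbulent. Relative roughness ε/D = 2.8e-06/0.225 = 1.24e-05. Swamee-Jain: f = 0.25/(log₁₀[1.24e-05/3.7 + 5.74/8.891e+04^0.9])² = 0.25/(log₁₀[3.36e-06 + 0.000202])² = 0.25/(-3.688)² = 0.01838.
Total minor-loss coefficient ΣK = 1·0.97 = 0.97.
ΔP = [f·L/D + ΣK]·(ρV²/2) = [0.01838·27.9/0.225 + 0.97]·(1060·0.85²/2) = [2.279 + 0.97]·382.9 = 1244 Pa.
Head loss h_f = ΔP/(ρg) = 1244/(1060·9.81) = 0.120 m.

h_f ≈ 0.120 m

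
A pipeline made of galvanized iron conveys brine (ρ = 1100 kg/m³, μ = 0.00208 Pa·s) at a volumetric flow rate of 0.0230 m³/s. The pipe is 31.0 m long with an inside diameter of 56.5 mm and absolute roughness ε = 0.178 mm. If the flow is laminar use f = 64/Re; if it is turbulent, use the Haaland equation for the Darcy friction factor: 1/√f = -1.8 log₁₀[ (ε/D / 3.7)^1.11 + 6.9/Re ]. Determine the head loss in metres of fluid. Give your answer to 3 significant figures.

h_f ≈ 63.6 m

Cross-sectional area A = πD²/4 = π(0.0565)²/4 = 0.002507 m²; mean velocity V = Q/A = 0.023/0.002507 = 9.174 m/s.
Reynolds number Re = ρVD/μ = 1100 · 9.174 · 0.0565 / 0.00208 = 2.741e+05.
Re > 4000 → turbulent. Relative roughness ε/D = 0.000178/0.0565 = 0.00315. Haaland: 1/√f = -1.8 log₁₀[(0.00315/3.7)^1.11 + 6.9/2.741e+05] = -1.8 log₁₀[0.000391 + 2.52e-05] = 6.085, so f = 0.02701.
Darcy-Weisbach: ΔP = f(L/D)(ρV²/2) = 0.02701·(31/0.0565)·(1100·9.174²/2) = 0.02701·548.7·4.629e+04 = 6.859e+05 Pa.
Head loss h_f = ΔP/(ρg) = 6.859e+05/(1100·9.81) = 63.6 m.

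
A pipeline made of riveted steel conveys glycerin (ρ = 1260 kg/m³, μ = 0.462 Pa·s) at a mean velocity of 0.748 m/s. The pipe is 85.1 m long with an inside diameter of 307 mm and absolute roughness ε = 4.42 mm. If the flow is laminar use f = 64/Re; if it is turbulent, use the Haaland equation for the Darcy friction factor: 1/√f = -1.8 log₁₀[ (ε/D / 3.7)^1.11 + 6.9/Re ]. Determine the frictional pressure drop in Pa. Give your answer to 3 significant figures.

ΔP ≈ 9980 Pa

Reynolds number Re = ρVD/μ = 1260 · 0.748 · 0.307 / 0.462 = 626.3.
Re < 2300 → laminar flow, so f = 64/Re = 64/626.3 = 0.1022 (the turbulent correlation is not needed).
Darcy-Weisbach: ΔP = f(L/D)(ρV²/2) = 0.1022·(85.1/0.307)·(1260·0.748²/2) = 0.1022·277.2·352.5 = 9985 Pa.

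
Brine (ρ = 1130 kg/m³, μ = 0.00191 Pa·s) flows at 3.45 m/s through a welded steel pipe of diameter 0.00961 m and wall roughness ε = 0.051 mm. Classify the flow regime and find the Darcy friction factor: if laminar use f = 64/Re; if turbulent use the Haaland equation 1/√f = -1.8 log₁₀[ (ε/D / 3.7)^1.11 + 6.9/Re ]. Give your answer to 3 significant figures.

Re = ρVD/μ = 1130·3.45·0.00961/0.00191 = 1.961e+04.
Re > 4000 → turbulent. ε/D = 5.1e-05/0.00961 = 0.00531; Haaland: 1/√f = -1.8 log₁₀[0.000698 + 0.000352] = 5.362, so f = 0.03478.

f ≈ 0.0348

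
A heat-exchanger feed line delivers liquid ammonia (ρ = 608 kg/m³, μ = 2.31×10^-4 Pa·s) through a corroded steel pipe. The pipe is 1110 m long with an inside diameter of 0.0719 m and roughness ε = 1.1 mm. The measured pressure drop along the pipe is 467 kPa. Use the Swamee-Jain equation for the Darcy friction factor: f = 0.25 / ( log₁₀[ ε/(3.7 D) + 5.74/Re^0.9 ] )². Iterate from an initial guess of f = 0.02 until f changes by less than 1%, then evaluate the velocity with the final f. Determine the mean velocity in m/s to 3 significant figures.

Rearranging Darcy-Weisbach: V = √(2·ΔP·D/(f·L·ρ)). With ε/D = 0.0011/0.0719 = 0.0153, iterate starting from f = 0.02:
  f = 0.02 → V = √(2·4.67e+05·0.0719/(0.02·1110·608)) = 2.231 m/s; Re = ρVD/μ = 4.221e+05; f → 0.0442
  f = 0.0442 → V = 1.5 m/s; Re = 2.84e+05; f → 0.04428
Converged (Δf/f < 1%). With the final f = 0.04428: V = √(2·4.67e+05·0.0719/(0.04428·1110·608)) = 1.499 m/s.

V ≈ 1.50 m/s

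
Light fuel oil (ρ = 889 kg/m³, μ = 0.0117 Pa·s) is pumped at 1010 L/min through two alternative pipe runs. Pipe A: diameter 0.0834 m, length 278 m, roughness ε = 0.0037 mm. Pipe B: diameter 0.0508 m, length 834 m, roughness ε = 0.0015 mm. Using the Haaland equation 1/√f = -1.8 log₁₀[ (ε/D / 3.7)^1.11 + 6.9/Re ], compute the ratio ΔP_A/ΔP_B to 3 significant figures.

Pipe A: V = Q/A = 0.01683/0.005463 = 3.081 m/s; Re = 1.953e+04; ε/D = 4.44e-05; Haaland → f = 0.02597; ΔP_A = f(L/D)(ρV²/2) = 3.653e+05 Pa.
Pipe B: V = Q/A = 0.01683/0.002027 = 8.305 m/s; Re = 3.206e+04; ε/D = 2.95e-05; Haaland → f = 0.02301; ΔP_B = f(L/D)(ρV²/2) = 1.158e+07 Pa.
ΔP_A/ΔP_B = 3.653e+05/1.158e+07 = 0.0315.

ΔP_A/ΔP_B ≈ 0.0315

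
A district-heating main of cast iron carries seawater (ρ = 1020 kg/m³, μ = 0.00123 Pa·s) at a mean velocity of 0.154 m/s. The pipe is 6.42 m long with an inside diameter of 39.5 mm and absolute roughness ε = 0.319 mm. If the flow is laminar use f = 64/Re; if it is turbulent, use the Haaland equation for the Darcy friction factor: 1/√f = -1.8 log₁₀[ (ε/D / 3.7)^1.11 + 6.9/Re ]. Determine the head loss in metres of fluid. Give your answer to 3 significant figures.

h_f ≈ 0.00893 m

Reynolds number Re = ρVD/μ = 1020 · 0.154 · 0.0395 / 0.00123 = 5044.
Re > 4000 → turbulent. Relative roughness ε/D = 0.000319/0.0395 = 0.00808. Haaland: 1/√f = -1.8 log₁₀[(0.00808/3.7)^1.11 + 6.9/5044] = -1.8 log₁₀[0.00111 + 0.00137] = 4.69, so f = 0.04546.
Darcy-Weisbach: ΔP = f(L/D)(ρV²/2) = 0.04546·(6.42/0.0395)·(1020·0.154²/2) = 0.04546·162.5·12.1 = 89.38 Pa.
Head loss h_f = ΔP/(ρg) = 89.38/(1020·9.81) = 0.00893 m.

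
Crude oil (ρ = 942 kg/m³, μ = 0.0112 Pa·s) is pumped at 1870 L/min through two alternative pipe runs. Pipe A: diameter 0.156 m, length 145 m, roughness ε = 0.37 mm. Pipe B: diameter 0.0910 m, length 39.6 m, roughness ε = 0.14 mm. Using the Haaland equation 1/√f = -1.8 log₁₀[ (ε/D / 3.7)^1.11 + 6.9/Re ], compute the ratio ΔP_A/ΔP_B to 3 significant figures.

ΔP_A/ΔP_B ≈ 0.283

Pipe A: V = Q/A = 0.03117/0.01911 = 1.631 m/s; Re = 2.139e+04; ε/D = 0.00237; Haaland → f = 0.02984; ΔP_A = f(L/D)(ρV²/2) = 3.474e+04 Pa.
Pipe B: V = Q/A = 0.03117/0.006504 = 4.792 m/s; Re = 3.668e+04; ε/D = 0.00154; Haaland → f = 0.02611; ΔP_B = f(L/D)(ρV²/2) = 1.229e+05 Pa.
ΔP_A/ΔP_B = 3.474e+04/1.229e+05 = 0.283.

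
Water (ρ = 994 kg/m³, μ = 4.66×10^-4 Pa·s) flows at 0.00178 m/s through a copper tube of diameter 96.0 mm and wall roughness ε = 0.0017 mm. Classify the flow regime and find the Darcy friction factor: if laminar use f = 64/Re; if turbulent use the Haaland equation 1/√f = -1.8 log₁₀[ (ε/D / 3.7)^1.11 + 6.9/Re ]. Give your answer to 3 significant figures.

Re = ρVD/μ = 994·0.00178·0.096/0.000466 = 364.5.
Re < 2300 → laminar, so f = 64/Re = 0.1756 (roughness is irrelevant in laminar flow).

f ≈ 0.176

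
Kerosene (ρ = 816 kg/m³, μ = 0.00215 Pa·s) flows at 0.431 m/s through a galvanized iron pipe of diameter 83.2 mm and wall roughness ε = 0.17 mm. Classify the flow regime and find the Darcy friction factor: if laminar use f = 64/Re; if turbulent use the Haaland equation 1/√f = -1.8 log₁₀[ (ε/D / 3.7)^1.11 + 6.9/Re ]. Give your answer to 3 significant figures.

f ≈ 0.0316

Re = ρVD/μ = 816·0.431·0.0832/0.00215 = 1.361e+04.
Re > 4000 → turbulent. ε/D = 0.00017/0.0832 = 0.00204; Haaland: 1/√f = -1.8 log₁₀[0.000242 + 0.000507] = 5.626, so f = 0.03159.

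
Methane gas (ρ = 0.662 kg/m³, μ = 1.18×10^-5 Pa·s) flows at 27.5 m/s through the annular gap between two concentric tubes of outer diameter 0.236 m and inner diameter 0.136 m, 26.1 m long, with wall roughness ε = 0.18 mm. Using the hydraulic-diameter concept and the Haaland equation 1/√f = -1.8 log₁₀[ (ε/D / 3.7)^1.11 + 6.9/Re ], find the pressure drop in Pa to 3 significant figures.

Hydraulic diameter D_h = 4A/P = D_o - D_i = 0.236 - 0.136 = 0.1 m.
Re = ρVD_h/μ = 0.662·27.5·0.1/1.18e-05 = 1.543e+05.
ε/D_h = 0.00018/0.1 = 0.0018; Haaland gives 1/√f = -1.8 log₁₀[0.00021+4.47e-05] = 6.468, so f = 0.0239.
ΔP = f(L/D_h)(ρV²/2) = 0.0239·26.1/0.1·250.3 = 1561 Pa.

ΔP ≈ 1560 Pa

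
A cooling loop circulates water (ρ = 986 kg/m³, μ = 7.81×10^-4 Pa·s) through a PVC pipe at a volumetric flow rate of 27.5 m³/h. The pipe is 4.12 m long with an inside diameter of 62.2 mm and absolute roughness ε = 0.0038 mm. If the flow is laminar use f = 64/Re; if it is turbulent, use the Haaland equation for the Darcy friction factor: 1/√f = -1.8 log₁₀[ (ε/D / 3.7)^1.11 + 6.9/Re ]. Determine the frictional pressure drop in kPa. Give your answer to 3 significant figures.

ΔP ≈ 3.29 kPa

Q = 27.5 m³/h = 27.5/3600 = 0.007639 m³/s.
Cross-sectional area A = πD²/4 = π(0.0622)²/4 = 0.003039 m²; mean velocity V = Q/A = 0.007639/0.003039 = 2.514 m/s.
Reynolds number Re = ρVD/μ = 986 · 2.514 · 0.0622 / 0.000781 = 1.974e+05.
Re > 4000 → turbulent. Relative roughness ε/D = 3.8e-06/0.0622 = 6.11e-05. Haaland: 1/√f = -1.8 log₁₀[(6.11e-05/3.7)^1.11 + 6.9/1.974e+05] = -1.8 log₁₀[4.92e-06 + 3.5e-05] = 7.919, so f = 0.01595.
Darcy-Weisbach: ΔP = f(L/D)(ρV²/2) = 0.01595·(4.12/0.0622)·(986·2.514²/2) = 0.01595·66.24·3116 = 3291 Pa.
ΔP = 3291 Pa = 3.29 kPa.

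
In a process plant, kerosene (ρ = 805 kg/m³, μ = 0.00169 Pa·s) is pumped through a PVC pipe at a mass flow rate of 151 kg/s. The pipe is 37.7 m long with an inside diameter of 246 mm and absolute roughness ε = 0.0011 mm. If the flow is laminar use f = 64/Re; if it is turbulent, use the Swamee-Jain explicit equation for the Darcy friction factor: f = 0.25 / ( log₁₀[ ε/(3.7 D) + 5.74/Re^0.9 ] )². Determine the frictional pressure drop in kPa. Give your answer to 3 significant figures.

A = πD²/4 = π(0.246)²/4 = 0.04753 m²; mean velocity V = ṁ/(ρA) = 151/(805 · 0.04753) = 3.947 m/s.
Reynolds number Re = ρVD/μ = 805 · 3.947 · 0.246 / 0.00169 = 4.625e+05.
Re > 4000 → turbulent. Relative roughness ε/D = 1.1e-06/0.246 = 4.47e-06. Swamee-Jain: f = 0.25/(log₁₀[4.47e-06/3.7 + 5.74/4.625e+05^0.9])² = 0.25/(log₁₀[1.21e-06 + 4.57e-05])² = 0.25/(-4.328)² = 0.01334.
Darcy-Weisbach: ΔP = f(L/D)(ρV²/2) = 0.01334·(37.7/0.246)·(805·3.947²/2) = 0.01334·153.3·6269 = 1.282e+04 Pa.
ΔP = 1.282e+04 Pa = 12.8 kPa.

ΔP ≈ 12.8 kPa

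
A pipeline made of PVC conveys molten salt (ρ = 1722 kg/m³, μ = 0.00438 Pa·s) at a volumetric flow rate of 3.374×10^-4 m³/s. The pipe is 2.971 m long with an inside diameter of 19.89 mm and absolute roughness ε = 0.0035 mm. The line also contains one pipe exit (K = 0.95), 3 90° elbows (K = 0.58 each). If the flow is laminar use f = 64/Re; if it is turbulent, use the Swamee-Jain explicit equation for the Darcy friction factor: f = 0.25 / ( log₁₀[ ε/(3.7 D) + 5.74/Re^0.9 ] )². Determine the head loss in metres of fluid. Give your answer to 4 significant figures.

Cross-sectional area A = πD²/4 = π(0.01989)²/4 = 0.0003107 m²; mean velocity V = Q/A = 0.0003374/0.0003107 = 1.086 m/s.
Reynolds number Re = ρVD/μ = 1722 · 1.086 · 0.01989 / 0.00438 = 8491.
Re > 4000 → turbulent. Relative roughness ε/D = 3.5e-06/0.01989 = 0.000176. Swamee-Jain: f = 0.25/(log₁₀[0.000176/3.7 + 5.74/8491^0.9])² = 0.25/(log₁₀[4.76e-05 + 0.00167])² = 0.25/(-2.765)² = 0.0327.
Total minor-loss coefficient ΣK = 1·0.95 + 3·0.58 = 2.69.
ΔP = [f·L/D + ΣK]·(ρV²/2) = [0.0327·2.971/0.01989 + 2.69]·(1722·1.086²/2) = [4.885 + 2.69]·1015 = 7690 Pa.
Head loss h_f = ΔP/(ρg) = 7690/(1722·9.81) = 0.4552 m.

h_f ≈ 0.4552 m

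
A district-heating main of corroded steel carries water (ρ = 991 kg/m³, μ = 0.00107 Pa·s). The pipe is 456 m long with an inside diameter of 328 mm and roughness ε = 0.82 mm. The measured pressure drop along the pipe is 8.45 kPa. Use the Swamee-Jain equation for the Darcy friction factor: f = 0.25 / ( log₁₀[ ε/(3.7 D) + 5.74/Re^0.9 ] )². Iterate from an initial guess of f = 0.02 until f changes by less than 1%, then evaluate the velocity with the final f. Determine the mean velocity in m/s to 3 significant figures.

Rearranging Darcy-Weisbach: V = √(2·ΔP·D/(f·L·ρ)). With ε/D = 0.00082/0.328 = 0.0025, iterate starting from f = 0.02:
  f = 0.02 → V = √(2·8450·0.328/(0.02·456·991)) = 0.7832 m/s; Re = ρVD/μ = 2.379e+05; f → 0.02568
  f = 0.02568 → V = 0.6911 m/s; Re = 2.099e+05; f → 0.02578
Converged (Δf/f < 1%). With the final f = 0.02578: V = √(2·8450·0.328/(0.02578·456·991)) = 0.6898 m/s.

V ≈ 0.690 m/s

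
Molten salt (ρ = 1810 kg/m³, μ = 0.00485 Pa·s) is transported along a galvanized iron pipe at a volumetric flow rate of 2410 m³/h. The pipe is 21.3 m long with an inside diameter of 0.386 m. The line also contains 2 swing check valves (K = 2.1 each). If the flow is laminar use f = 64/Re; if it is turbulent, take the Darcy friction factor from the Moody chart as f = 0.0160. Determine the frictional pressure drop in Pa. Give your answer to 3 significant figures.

Q = 2410 m³/h = 2410/3600 = 0.6694 m³/s.
Cross-sectional area A = πD²/4 = π(0.386)²/4 = 0.117 m²; mean velocity V = Q/A = 0.6694/0.117 = 5.721 m/s.
Reynolds number Re = ρVD/μ = 1810 · 5.721 · 0.386 / 0.00485 = 8.241e+05.
Re > 4000 → turbulent; use the Moody-chart value f = 0.0160.
Total minor-loss coefficient ΣK = 2·2.1 = 4.2.
ΔP = [f·L/D + ΣK]·(ρV²/2) = [0.016·21.3/0.386 + 4.2]·(1810·5.721²/2) = [0.8829 + 4.2]·2.962e+04 = 1.505e+05 Pa.

ΔP ≈ 151000 Pa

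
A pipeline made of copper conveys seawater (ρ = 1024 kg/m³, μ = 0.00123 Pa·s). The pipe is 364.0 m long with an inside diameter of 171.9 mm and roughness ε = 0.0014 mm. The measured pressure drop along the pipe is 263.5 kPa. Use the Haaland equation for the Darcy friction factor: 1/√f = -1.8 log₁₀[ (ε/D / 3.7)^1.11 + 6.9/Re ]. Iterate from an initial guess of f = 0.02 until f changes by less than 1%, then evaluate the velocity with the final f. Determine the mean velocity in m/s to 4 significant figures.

V ≈ 4.382 m/s

Rearranging Darcy-Weisbach: V = √(2·ΔP·D/(f·L·ρ)). With ε/D = 1.4e-06/0.1719 = 8.14e-06, iterate starting from f = 0.02:
  f = 0.02 → V = √(2·2.635e+05·0.1719/(0.02·364·1024)) = 3.486 m/s; Re = ρVD/μ = 4.989e+05; f → 0.01316
  f = 0.01316 → V = 4.298 m/s; Re = 6.15e+05; f → 0.0127
  f = 0.0127 → V = 4.375 m/s; Re = 6.261e+05; f → 0.01266
Converged (Δf/f < 1%). With the final f = 0.01266: V = √(2·2.635e+05·0.1719/(0.01266·364·1024)) = 4.382 m/s.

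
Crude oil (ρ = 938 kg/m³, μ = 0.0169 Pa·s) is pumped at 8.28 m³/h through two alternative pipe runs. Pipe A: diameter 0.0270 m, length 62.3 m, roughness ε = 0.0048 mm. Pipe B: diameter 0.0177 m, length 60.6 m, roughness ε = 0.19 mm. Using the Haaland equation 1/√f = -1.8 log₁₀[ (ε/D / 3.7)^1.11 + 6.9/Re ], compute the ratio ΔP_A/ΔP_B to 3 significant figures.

Pipe A: V = Q/A = 0.0023/0.0005726 = 4.017 m/s; Re = 6020; ε/D = 0.000178; Haaland → f = 0.03584; ΔP_A = f(L/D)(ρV²/2) = 6.258e+05 Pa.
Pipe B: V = Q/A = 0.0023/0.0002461 = 9.347 m/s; Re = 9183; ε/D = 0.0107; Haaland → f = 0.0442; ΔP_B = f(L/D)(ρV²/2) = 6.201e+06 Pa.
ΔP_A/ΔP_B = 6.258e+05/6.201e+06 = 0.101.

ΔP_A/ΔP_B ≈ 0.101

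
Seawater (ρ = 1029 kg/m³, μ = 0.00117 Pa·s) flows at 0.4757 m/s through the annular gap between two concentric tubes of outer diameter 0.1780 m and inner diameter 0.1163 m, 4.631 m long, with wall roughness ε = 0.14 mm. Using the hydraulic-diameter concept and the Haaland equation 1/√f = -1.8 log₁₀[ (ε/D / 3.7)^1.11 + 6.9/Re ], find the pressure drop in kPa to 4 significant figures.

ΔP ≈ 0.2525 kPa

Hydraulic diameter D_h = 4A/P = D_o - D_i = 0.178 - 0.1163 = 0.0617 m.
Re = ρVD_h/μ = 1029·0.4757·0.0617/0.00117 = 2.581e+04.
ε/D_h = 0.00014/0.0617 = 0.00227; Haaland gives 1/√f = -1.8 log₁₀[0.000272+0.000267] = 5.883, so f = 0.02889.
ΔP = f(L/D_h)(ρV²/2) = 0.02889·4.631/0.0617·116.4 = 252.5 Pa.
ΔP = 0.2525 kPa.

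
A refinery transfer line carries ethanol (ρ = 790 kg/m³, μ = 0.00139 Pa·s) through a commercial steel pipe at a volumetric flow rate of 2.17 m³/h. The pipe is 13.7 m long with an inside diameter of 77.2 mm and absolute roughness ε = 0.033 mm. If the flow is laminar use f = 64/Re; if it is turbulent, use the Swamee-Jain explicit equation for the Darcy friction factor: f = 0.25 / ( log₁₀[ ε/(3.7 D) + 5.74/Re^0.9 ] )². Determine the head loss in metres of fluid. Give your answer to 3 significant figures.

Q = 2.17 m³/h = 2.17/3600 = 0.0006028 m³/s.
Cross-sectional area A = πD²/4 = π(0.0772)²/4 = 0.004681 m²; mean velocity V = Q/A = 0.0006028/0.004681 = 0.1288 m/s.
Reynolds number Re = ρVD/μ = 790 · 0.1288 · 0.0772 / 0.00139 = 5650.
Re > 4000 → turbulent. Relative roughness ε/D = 3.3e-05/0.0772 = 0.000427. Swamee-Jain: f = 0.25/(log₁₀[0.000427/3.7 + 5.74/5650^0.9])² = 0.25/(log₁₀[0.000116 + 0.00241])² = 0.25/(-2.598)² = 0.03705.
Darcy-Weisbach: ΔP = f(L/D)(ρV²/2) = 0.03705·(13.7/0.0772)·(790·0.1288²/2) = 0.03705·177.5·6.55 = 43.07 Pa.
Head loss h_f = ΔP/(ρg) = 43.07/(790·9.81) = 0.00556 m.

h_f ≈ 0.00556 m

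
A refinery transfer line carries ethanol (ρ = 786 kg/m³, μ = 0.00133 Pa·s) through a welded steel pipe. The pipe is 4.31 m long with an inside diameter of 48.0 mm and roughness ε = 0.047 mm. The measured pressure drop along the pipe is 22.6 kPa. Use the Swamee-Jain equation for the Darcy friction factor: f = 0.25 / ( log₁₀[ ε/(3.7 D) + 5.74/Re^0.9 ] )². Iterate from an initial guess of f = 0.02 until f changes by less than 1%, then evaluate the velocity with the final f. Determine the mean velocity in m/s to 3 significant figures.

V ≈ 5.46 m/s

Rearranging Darcy-Weisbach: V = √(2·ΔP·D/(f·L·ρ)). With ε/D = 4.7e-05/0.048 = 0.000979, iterate starting from f = 0.02:
  f = 0.02 → V = √(2·2.26e+04·0.048/(0.02·4.31·786)) = 5.659 m/s; Re = ρVD/μ = 1.605e+05; f → 0.02142
  f = 0.02142 → V = 5.468 m/s; Re = 1.551e+05; f → 0.02147
Converged (Δf/f < 1%). With the final f = 0.02147: V = √(2·2.26e+04·0.048/(0.02147·4.31·786)) = 5.462 m/s.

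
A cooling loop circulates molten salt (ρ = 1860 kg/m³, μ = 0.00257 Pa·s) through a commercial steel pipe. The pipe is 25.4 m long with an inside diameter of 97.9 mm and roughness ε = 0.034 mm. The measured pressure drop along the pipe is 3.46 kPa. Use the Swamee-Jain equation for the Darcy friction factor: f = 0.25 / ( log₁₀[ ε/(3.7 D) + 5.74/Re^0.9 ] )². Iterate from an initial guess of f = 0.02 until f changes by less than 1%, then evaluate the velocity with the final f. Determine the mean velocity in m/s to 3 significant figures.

V ≈ 0.816 m/s

Rearranging Darcy-Weisbach: V = √(2·ΔP·D/(f·L·ρ)). With ε/D = 3.4e-05/0.0979 = 0.000347, iterate starting from f = 0.02:
  f = 0.02 → V = √(2·3460·0.0979/(0.02·25.4·1860)) = 0.8468 m/s; Re = ρVD/μ = 6e+04; f → 0.02139
  f = 0.02139 → V = 0.8188 m/s; Re = 5.801e+04; f → 0.02152
Converged (Δf/f < 1%). With the final f = 0.02152: V = √(2·3460·0.0979/(0.02152·25.4·1860)) = 0.8164 m/s.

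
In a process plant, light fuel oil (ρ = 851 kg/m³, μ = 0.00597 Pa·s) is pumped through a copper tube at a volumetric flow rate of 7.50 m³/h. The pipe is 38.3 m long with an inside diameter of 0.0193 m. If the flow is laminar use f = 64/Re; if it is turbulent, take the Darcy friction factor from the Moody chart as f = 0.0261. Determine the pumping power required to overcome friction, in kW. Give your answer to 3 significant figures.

P ≈ 2.33 kW

Q = 7.50 m³/h = 7.50/3600 = 0.002083 m³/s.
Cross-sectional area A = πD²/4 = π(0.0193)²/4 = 0.0002926 m²; mean velocity V = Q/A = 0.002083/0.0002926 = 7.121 m/s.
Reynolds number Re = ρVD/μ = 851 · 7.121 · 0.0193 / 0.00597 = 1.959e+04.
Re > 4000 → turbulent; use the Moody-chart value f = 0.0261.
Darcy-Weisbach: ΔP = f(L/D)(ρV²/2) = 0.0261·(38.3/0.0193)·(851·7.121²/2) = 0.0261·1984·2.158e+04 = 1.118e+06 Pa.
Pumping power P = QΔP = 0.002083·1.118e+06 = 2328 W = 2.33 kW.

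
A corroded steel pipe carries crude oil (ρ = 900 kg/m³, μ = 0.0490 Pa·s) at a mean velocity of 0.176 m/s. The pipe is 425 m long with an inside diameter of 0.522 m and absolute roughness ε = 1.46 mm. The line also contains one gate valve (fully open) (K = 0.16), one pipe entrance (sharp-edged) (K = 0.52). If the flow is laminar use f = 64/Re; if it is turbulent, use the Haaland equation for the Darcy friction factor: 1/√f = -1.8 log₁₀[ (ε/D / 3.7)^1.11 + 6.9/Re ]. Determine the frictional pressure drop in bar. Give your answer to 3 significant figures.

ΔP ≈ 0.00440 bar

Reynolds number Re = ρVD/μ = 900 · 0.176 · 0.522 / 0.049 = 1687.
Re < 2300 → laminar flow, so f = 64/Re = 64/1687 = 0.03793 (the turbulent correlation is not needed).
Total minor-loss coefficient ΣK = 1·0.16 + 1·0.52 = 0.68.
ΔP = [f·L/D + ΣK]·(ρV²/2) = [0.03793·425/0.522 + 0.68]·(900·0.176²/2) = [30.88 + 0.68]·13.94 = 439.9 Pa.
ΔP = 439.9 Pa = 0.00440 bar.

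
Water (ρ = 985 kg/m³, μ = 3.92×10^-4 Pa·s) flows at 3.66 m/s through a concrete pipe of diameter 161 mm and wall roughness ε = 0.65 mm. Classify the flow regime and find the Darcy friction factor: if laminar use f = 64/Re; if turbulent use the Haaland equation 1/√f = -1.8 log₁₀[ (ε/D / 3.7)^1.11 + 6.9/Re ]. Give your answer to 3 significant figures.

f ≈ 0.0286

Re = ρVD/μ = 985·3.66·0.161/0.000392 = 1.481e+06.
Re > 4000 → turbulent. ε/D = 0.00065/0.161 = 0.00404; Haaland: 1/√f = -1.8 log₁₀[0.000515 + 4.66e-06] = 5.911, so f = 0.02862.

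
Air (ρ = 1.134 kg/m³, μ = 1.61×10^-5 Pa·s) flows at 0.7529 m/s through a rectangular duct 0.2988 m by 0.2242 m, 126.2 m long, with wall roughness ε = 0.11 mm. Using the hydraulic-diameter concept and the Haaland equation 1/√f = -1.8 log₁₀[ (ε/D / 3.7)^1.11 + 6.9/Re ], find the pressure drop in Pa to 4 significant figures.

ΔP ≈ 4.601 Pa

Hydraulic diameter D_h = 4A/P = 4·(0.2988·0.2242)/(2·(0.2988+0.2242)) = 0.268/1.046 = 0.2562 m.
Re = ρVD_h/μ = 1.134·0.7529·0.2562/1.61e-05 = 1.359e+04.
ε/D_h = 0.00011/0.2562 = 0.000429; Haaland gives 1/√f = -1.8 log₁₀[4.28e-05+0.000508] = 5.866, so f = 0.02906.
ΔP = f(L/D_h)(ρV²/2) = 0.02906·126.2/0.2562·0.3214 = 4.601 Pa.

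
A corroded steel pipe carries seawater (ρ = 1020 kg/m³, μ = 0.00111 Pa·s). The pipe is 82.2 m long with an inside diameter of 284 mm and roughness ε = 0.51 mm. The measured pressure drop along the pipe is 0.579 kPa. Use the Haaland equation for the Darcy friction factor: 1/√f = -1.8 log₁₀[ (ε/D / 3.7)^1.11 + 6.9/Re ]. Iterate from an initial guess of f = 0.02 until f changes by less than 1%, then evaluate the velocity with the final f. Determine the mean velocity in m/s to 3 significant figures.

V ≈ 0.401 m/s

Rearranging Darcy-Weisbach: V = √(2·ΔP·D/(f·L·ρ)). With ε/D = 0.00051/0.284 = 0.0018, iterate starting from f = 0.02:
  f = 0.02 → V = √(2·579·0.284/(0.02·82.2·1020)) = 0.4429 m/s; Re = ρVD/μ = 1.156e+05; f → 0.02422
  f = 0.02422 → V = 0.4024 m/s; Re = 1.05e+05; f → 0.02435
Converged (Δf/f < 1%). With the final f = 0.02435: V = √(2·579·0.284/(0.02435·82.2·1020)) = 0.4013 m/s.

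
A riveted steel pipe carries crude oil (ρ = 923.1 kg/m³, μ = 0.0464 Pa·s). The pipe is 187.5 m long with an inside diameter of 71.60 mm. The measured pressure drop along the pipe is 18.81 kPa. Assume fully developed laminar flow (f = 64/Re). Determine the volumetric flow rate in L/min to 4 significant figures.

Q ≈ 83.68 L/min

For laminar flow, f = 64/Re with Re = ρVD/μ, so Darcy-Weisbach reduces to ΔP = 32μLV/D². Solving for V: V = ΔP·D²/(32μL) = 1.881e+04·(0.0716)²/(32·0.0464·187.5) = 0.3464 m/s.
Check: Re = ρVD/μ = 923.1·0.3464·0.0716/0.0464 = 493.4 < 2300, so the laminar assumption holds.
Q = V·A = 0.3464·(π/4·0.0716²) = 0.001395 m³/s = 83.68 L/min.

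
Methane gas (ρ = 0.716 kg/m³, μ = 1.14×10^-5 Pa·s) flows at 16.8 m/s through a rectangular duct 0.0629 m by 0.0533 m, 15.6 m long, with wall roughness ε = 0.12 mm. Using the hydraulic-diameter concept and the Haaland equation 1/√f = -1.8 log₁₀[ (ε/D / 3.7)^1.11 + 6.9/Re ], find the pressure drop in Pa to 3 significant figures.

Hydraulic diameter D_h = 4A/P = 4·(0.0629·0.0533)/(2·(0.0629+0.0533)) = 0.01341/0.2324 = 0.0577 m.
Re = ρVD_h/μ = 0.716·16.8·0.0577/1.14e-05 = 6.089e+04.
ε/D_h = 0.00012/0.0577 = 0.00208; Haaland gives 1/√f = -1.8 log₁₀[0.000247+0.000113] = 6.198, so f = 0.02603.
ΔP = f(L/D_h)(ρV²/2) = 0.02603·15.6/0.0577·101 = 711 Pa.

ΔP ≈ 711 Pa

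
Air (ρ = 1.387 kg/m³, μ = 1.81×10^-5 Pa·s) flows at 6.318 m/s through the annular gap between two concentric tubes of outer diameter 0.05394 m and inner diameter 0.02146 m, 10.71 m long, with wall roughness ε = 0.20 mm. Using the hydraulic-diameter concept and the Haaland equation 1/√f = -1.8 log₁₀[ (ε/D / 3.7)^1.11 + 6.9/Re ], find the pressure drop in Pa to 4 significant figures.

ΔP ≈ 335.2 Pa

Hydraulic diameter D_h = 4A/P = D_o - D_i = 0.05394 - 0.02146 = 0.03248 m.
Re = ρVD_h/μ = 1.387·6.318·0.03248/1.81e-05 = 1.573e+04.
ε/D_h = 0.0002/0.03248 = 0.00616; Haaland gives 1/√f = -1.8 log₁₀[0.000823+0.000439] = 5.218, so f = 0.03673.
ΔP = f(L/D_h)(ρV²/2) = 0.03673·10.71/0.03248·27.68 = 335.2 Pa.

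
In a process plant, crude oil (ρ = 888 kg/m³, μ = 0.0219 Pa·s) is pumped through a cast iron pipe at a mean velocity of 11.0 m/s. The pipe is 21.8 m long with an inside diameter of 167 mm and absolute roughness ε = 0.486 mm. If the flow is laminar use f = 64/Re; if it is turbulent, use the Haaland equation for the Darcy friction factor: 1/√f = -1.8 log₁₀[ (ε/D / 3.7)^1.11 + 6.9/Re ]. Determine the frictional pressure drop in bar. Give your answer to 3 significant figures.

ΔP ≈ 1.93 bar

Reynolds number Re = ρVD/μ = 888 · 11 · 0.167 / 0.0219 = 7.449e+04.
Re > 4000 → turbulent. Relative roughness ε/D = 0.000486/0.167 = 0.00291. Haaland: 1/√f = -1.8 log₁₀[(0.00291/3.7)^1.11 + 6.9/7.449e+04] = -1.8 log₁₀[0.000358 + 9.26e-05] = 6.023, so f = 0.02757.
Darcy-Weisbach: ΔP = f(L/D)(ρV²/2) = 0.02757·(21.8/0.167)·(888·11²/2) = 0.02757·130.5·5.372e+04 = 1.933e+05 Pa.
ΔP = 1.933e+05 Pa = 1.93 bar.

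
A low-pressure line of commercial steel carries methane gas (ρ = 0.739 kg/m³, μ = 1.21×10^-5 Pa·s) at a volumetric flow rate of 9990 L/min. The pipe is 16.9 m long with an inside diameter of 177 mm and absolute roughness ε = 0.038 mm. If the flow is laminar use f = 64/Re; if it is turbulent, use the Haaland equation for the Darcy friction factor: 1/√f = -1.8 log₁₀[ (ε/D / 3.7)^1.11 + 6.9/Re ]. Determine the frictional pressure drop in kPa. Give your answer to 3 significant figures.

Q = 9990 L/min = 9990/60000 = 0.1665 m³/s.
Cross-sectional area A = πD²/4 = π(0.177)²/4 = 0.02461 m²; mean velocity V = Q/A = 0.1665/0.02461 = 6.767 m/s.
Reynolds number Re = ρVD/μ = 0.739 · 6.767 · 0.177 / 1.21e-05 = 7.315e+04.
Re > 4000 → turbulent. Relative roughness ε/D = 3.8e-05/0.177 = 0.000215. Haaland: 1/√f = -1.8 log₁₀[(0.000215/3.7)^1.11 + 6.9/7.315e+04] = -1.8 log₁₀[1.98e-05 + 9.43e-05] = 7.096, so f = 0.01986.
Darcy-Weisbach: ΔP = f(L/D)(ρV²/2) = 0.01986·(16.9/0.177)·(0.739·6.767²/2) = 0.01986·95.48·16.92 = 32.08 Pa.
ΔP = 32.08 Pa = 0.0321 kPa.

ΔP ≈ 0.0321 kPa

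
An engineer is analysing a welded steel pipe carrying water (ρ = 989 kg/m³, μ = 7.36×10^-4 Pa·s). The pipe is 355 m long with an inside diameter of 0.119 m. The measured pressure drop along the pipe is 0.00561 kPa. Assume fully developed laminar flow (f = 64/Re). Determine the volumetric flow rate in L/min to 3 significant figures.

Q ≈ 6.34 L/min

For laminar flow, f = 64/Re with Re = ρVD/μ, so Darcy-Weisbach reduces to ΔP = 32μLV/D². Solving for V: V = ΔP·D²/(32μL) = 5.61·(0.119)²/(32·0.000736·355) = 0.009502 m/s.
Check: Re = ρVD/μ = 989·0.009502·0.119/0.000736 = 1519 < 2300, so the laminar assumption holds.
Q = V·A = 0.009502·(π/4·0.119²) = 0.0001057 m³/s = 6.34 L/min.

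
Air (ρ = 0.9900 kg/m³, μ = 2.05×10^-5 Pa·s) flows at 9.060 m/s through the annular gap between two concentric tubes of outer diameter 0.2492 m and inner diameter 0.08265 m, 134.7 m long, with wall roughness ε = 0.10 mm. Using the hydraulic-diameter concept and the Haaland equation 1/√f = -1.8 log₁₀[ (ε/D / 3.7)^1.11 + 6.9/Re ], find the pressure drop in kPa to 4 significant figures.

Hydraulic diameter D_h = 4A/P = D_o - D_i = 0.2492 - 0.08265 = 0.1666 m.
Re = ρVD_h/μ = 0.99·9.06·0.1666/2.05e-05 = 7.287e+04.
ε/D_h = 0.0001/0.1666 = 0.0006; Haaland gives 1/√f = -1.8 log₁₀[6.21e-05+9.47e-05] = 6.848, so f = 0.02132.
ΔP = f(L/D_h)(ρV²/2) = 0.02132·134.7/0.1666·40.63 = 700.7 Pa.
ΔP = 0.7007 kPa.

ΔP ≈ 0.7007 kPa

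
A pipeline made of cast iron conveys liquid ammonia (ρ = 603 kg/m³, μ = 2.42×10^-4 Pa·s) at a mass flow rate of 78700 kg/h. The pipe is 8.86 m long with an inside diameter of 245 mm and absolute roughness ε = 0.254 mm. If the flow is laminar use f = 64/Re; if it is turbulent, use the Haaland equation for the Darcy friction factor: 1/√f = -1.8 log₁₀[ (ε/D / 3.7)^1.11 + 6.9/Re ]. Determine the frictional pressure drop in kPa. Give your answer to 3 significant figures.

ṁ = 78700 kg/h = 78700/3600 = 21.86 kg/s.
A = πD²/4 = π(0.245)²/4 = 0.04714 m²; mean velocity V = ṁ/(ρA) = 21.86/(603 · 0.04714) = 0.769 m/s.
Reynolds number Re = ρVD/μ = 603 · 0.769 · 0.245 / 0.000242 = 4.695e+05.
Re > 4000 → turbulent. Relative roughness ε/D = 0.000254/0.245 = 0.00104. Haaland: 1/√f = -1.8 log₁₀[(0.00104/3.7)^1.11 + 6.9/4.695e+05] = -1.8 log₁₀[0.000114 + 1.47e-05] = 7.003, so f = 0.02039.
Darcy-Weisbach: ΔP = f(L/D)(ρV²/2) = 0.02039·(8.86/0.245)·(603·0.769²/2) = 0.02039·36.16·178.3 = 131.5 Pa.
ΔP = 131.5 Pa = 0.131 kPa.

ΔP ≈ 0.131 kPa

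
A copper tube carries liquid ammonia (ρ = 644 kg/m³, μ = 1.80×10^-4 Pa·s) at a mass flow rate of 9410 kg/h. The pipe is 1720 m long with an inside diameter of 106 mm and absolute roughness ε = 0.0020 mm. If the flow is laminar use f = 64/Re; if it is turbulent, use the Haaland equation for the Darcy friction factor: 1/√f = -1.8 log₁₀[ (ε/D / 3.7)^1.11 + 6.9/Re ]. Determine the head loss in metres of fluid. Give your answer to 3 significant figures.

ṁ = 9410 kg/h = 9410/3600 = 2.614 kg/s.
A = πD²/4 = π(0.106)²/4 = 0.008825 m²; mean velocity V = ṁ/(ρA) = 2.614/(644 · 0.008825) = 0.4599 m/s.
Reynolds number Re = ρVD/μ = 644 · 0.4599 · 0.106 / 0.00018 = 1.744e+05.
Re > 4000 → turbulent. Relative roughness ε/D = 2e-06/0.106 = 1.89e-05. Haaland: 1/√f = -1.8 log₁₀[(1.89e-05/3.7)^1.11 + 6.9/1.744e+05] = -1.8 log₁₀[1.33e-06 + 3.96e-05] = 7.899, so f = 0.01603.
Darcy-Weisbach: ΔP = f(L/D)(ρV²/2) = 0.01603·(1720/0.106)·(644·0.4599²/2) = 0.01603·1.623e+04·68.12 = 1.771e+04 Pa.
Head loss h_f = ΔP/(ρg) = 1.771e+04/(644·9.81) = 2.80 m.

h_f ≈ 2.80 m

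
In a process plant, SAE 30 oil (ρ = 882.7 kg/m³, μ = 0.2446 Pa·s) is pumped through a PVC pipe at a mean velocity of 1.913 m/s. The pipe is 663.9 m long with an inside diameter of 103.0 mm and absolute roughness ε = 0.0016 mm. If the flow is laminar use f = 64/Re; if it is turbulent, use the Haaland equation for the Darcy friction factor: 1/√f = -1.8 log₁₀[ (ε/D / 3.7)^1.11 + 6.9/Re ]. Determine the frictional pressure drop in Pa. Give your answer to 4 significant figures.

ΔP ≈ 937000 Pa

Reynolds number Re = ρVD/μ = 882.7 · 1.913 · 0.103 / 0.245 = 711.1.
Re < 2300 → laminar flow, so f = 64/Re = 64/711.1 = 0.09001 (the turbulent correlation is not needed).
Darcy-Weisbach: ΔP = f(L/D)(ρV²/2) = 0.09001·(663.9/0.103)·(882.7·1.913²/2) = 0.09001·6446·1615 = 9.37e+05 Pa.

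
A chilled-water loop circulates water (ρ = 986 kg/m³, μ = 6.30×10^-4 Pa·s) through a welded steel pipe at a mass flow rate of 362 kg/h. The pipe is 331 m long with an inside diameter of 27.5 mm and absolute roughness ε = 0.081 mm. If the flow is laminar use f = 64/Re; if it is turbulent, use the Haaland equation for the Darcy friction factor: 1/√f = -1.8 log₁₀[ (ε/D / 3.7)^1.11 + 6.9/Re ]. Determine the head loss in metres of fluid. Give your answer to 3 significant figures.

ṁ = 362 kg/h = 362/3600 = 0.1006 kg/s.
A = πD²/4 = π(0.0275)²/4 = 0.000594 m²; mean velocity V = ṁ/(ρA) = 0.1006/(986 · 0.000594) = 0.1717 m/s.
Reynolds number Re = ρVD/μ = 986 · 0.1717 · 0.0275 / 0.00063 = 7390.
Re > 4000 → turbulent. Relative roughness ε/D = 8.1e-05/0.0275 = 0.00295. Haaland: 1/√f = -1.8 log₁₀[(0.00295/3.7)^1.11 + 6.9/7390] = -1.8 log₁₀[0.000363 + 0.000934] = 5.197, so f = 0.03703.
Darcy-Weisbach: ΔP = f(L/D)(ρV²/2) = 0.03703·(331/0.0275)·(986·0.1717²/2) = 0.03703·1.204e+04·14.53 = 6478 Pa.
Head loss h_f = ΔP/(ρg) = 6478/(986·9.81) = 0.670 m.

h_f ≈ 0.670 m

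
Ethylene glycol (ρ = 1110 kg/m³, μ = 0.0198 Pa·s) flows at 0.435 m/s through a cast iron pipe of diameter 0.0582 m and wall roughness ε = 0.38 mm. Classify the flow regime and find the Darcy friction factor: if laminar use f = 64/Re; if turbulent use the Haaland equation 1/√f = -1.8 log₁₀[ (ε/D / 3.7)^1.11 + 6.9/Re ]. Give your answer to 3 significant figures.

f ≈ 0.0451

Re = ρVD/μ = 1110·0.435·0.0582/0.0198 = 1419.
Re < 2300 → laminar, so f = 64/Re = 0.04509 (roughness is irrelevant in laminar flow).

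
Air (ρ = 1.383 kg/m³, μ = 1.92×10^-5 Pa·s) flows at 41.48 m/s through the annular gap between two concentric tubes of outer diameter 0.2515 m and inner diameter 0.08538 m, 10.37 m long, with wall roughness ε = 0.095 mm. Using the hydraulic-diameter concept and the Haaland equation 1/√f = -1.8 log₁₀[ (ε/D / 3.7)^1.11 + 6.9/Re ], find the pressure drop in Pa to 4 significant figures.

Hydraulic diameter D_h = 4A/P = D_o - D_i = 0.2515 - 0.08538 = 0.1661 m.
Re = ρVD_h/μ = 1.383·41.48·0.1661/1.92e-05 = 4.963e+05.
ε/D_h = 9.5e-05/0.1661 = 0.000572; Haaland gives 1/√f = -1.8 log₁₀[5.89e-05+1.39e-05] = 7.448, so f = 0.01802.
ΔP = f(L/D_h)(ρV²/2) = 0.01802·10.37/0.1661·1190 = 1339 Pa.

ΔP ≈ 1339 Pa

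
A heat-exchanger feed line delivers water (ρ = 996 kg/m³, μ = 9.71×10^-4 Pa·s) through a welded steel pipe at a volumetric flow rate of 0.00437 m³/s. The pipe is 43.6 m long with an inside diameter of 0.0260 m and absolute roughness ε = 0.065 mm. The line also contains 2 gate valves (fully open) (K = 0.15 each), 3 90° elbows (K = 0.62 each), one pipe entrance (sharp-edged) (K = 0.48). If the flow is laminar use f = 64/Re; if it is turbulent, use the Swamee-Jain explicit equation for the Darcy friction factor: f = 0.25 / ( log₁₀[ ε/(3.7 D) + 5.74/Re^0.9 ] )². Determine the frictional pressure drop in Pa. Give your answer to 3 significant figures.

Cross-sectional area A = πD²/4 = π(0.026)²/4 = 0.0005309 m²; mean velocity V = Q/A = 0.00437/0.0005309 = 8.231 m/s.
Reynolds number Re = ρVD/μ = 996 · 8.231 · 0.026 / 0.000971 = 2.195e+05.
Re > 4000 → turbulent. Relative roughness ε/D = 6.5e-05/0.026 = 0.0025. Swamee-Jain: f = 0.25/(log₁₀[0.0025/3.7 + 5.74/2.195e+05^0.9])² = 0.25/(log₁₀[0.000676 + 8.95e-05])² = 0.25/(-3.116)² = 0.02574.
Total minor-loss coefficient ΣK = 2·0.15 + 3·0.62 + 1·0.48 = 2.64.
ΔP = [f·L/D + ΣK]·(ρV²/2) = [0.02574·43.6/0.026 + 2.64]·(996·8.231²/2) = [43.17 + 2.64]·3.374e+04 = 1.546e+06 Pa.

ΔP ≈ 1.55×10^6 Pa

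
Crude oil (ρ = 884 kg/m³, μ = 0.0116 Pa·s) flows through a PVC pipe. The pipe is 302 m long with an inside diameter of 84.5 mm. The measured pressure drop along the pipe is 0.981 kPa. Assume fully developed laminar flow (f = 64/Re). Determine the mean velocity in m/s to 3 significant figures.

V ≈ 0.0625 m/s

For laminar flow, f = 64/Re with Re = ρVD/μ, so Darcy-Weisbach reduces to ΔP = 32μLV/D². Solving for V: V = ΔP·D²/(32μL) = 981·(0.0845)²/(32·0.0116·302) = 0.06248 m/s.
Check: Re = ρVD/μ = 884·0.06248·0.0845/0.0116 = 402.4 < 2300, so the laminar assumption holds.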